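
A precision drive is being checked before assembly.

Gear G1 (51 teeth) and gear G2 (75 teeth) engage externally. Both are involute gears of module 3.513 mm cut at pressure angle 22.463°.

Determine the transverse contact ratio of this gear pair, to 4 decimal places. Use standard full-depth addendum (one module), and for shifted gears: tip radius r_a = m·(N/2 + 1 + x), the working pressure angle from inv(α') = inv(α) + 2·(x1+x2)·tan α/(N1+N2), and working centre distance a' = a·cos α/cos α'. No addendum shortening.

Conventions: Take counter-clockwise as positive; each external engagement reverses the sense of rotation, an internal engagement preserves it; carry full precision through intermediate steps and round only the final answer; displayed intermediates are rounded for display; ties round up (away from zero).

topology: single-mesh involute geometry — m = 3.513, 51T/75T pair
base radii: r_b1 = 82.784635, r_b2 = 121.742110
tip radii: r_a1 = 93.094500, r_a2 = 135.250500
no profile shift: α' = α, a' = a
action lengths: √(r_a1²−r_b1²) = 42.582745, √(r_a2²−r_b2²) = 58.919915
base pitch p_b = π·m·cos α = 10.199043
CR = (42.582745 + 58.919915 − 221.319000·sin 22.46300°)/10.199043 = 1.660901
contact ratio ≈ 1.6609

1.6609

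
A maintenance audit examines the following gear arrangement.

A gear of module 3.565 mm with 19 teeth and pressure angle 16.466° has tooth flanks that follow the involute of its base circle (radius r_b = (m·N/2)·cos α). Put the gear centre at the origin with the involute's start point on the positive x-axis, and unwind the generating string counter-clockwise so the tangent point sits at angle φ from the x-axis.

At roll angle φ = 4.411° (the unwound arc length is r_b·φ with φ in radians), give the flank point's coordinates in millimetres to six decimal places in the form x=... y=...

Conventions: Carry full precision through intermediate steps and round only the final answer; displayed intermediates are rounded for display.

x=32.574636 y=0.004937

single-mesh involute tooth geometry (19T wheel at module 3.565)
pitch radius r_p = m·N/2 = 3.565·19/2 = 33.867500
base radius r_b = r_p·cos α = 33.867500·cos 16.466° = 32.478530
roll angle φ = 4.411° = 0.07698647 rad
x = r_b·(cos φ + φ·sin φ) = 32.574636
y = r_b·(sin φ − φ·cos φ) = 0.004937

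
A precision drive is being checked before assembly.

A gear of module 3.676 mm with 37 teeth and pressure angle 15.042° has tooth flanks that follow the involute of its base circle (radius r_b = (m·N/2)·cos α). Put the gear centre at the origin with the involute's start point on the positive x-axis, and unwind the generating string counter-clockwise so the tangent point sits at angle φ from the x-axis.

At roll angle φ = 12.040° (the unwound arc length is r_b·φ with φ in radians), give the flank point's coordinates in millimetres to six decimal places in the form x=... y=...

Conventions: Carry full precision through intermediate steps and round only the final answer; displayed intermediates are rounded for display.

topology: single-mesh involute geometry — m = 3.676, N = 37
pitch radius r_p = m·N/2 = 3.676·37/2 = 68.006000
base radius r_b = r_p·cos α = 68.006000·cos 15.042° = 65.675832
roll angle φ = 12.040° = 0.21013764 rad
x = r_b·(cos φ + φ·sin φ) = 67.109914
y = r_b·(sin φ − φ·cos φ) = 0.202245

x=67.109914 y=0.202245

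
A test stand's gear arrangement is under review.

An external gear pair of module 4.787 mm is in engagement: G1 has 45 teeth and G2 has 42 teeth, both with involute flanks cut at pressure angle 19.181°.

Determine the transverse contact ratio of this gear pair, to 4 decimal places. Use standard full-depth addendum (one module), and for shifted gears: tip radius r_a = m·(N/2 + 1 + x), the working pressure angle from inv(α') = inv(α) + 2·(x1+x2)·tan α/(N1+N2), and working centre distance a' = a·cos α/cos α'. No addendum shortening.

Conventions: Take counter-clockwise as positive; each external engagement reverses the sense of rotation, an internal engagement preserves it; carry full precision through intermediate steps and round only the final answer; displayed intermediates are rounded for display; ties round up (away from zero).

recognized (one external pair, fixed centres): single-mesh tooth geometry, m = 4.787, N1 = 45, N2 = 42
base radii: r_b1 = 101.728158, r_b2 = 94.946281
tip radii: r_a1 = 112.494500, r_a2 = 105.314000
no profile shift: α' = α, a' = a
action lengths: √(r_a1²−r_b1²) = 48.024934, √(r_a2²−r_b2²) = 45.565802
base pitch p_b = π·m·cos α = 14.203930
CR = (48.024934 + 45.565802 − 208.234500·sin 19.18100°)/14.203930 = 1.772366
contact ratio ≈ 1.7724

1.7724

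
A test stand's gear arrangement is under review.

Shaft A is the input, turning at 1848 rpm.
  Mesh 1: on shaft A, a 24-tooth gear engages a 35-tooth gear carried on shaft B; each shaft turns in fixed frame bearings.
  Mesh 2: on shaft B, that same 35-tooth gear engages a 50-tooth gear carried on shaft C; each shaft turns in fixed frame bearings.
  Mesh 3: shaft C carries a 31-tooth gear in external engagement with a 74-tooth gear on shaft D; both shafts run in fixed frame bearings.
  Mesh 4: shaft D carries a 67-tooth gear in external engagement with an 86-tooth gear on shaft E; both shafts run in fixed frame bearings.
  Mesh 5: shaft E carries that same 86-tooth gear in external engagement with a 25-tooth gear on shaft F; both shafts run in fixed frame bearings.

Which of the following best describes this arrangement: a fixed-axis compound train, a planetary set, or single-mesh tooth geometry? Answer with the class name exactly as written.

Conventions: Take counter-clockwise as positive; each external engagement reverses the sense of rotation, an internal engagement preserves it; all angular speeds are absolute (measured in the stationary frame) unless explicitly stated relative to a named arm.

fixed-axis compound train

class = fixed-axis compound train [5 meshes; 5 ratios multiply, 5 sense flips]
classification: fixed-axis compound train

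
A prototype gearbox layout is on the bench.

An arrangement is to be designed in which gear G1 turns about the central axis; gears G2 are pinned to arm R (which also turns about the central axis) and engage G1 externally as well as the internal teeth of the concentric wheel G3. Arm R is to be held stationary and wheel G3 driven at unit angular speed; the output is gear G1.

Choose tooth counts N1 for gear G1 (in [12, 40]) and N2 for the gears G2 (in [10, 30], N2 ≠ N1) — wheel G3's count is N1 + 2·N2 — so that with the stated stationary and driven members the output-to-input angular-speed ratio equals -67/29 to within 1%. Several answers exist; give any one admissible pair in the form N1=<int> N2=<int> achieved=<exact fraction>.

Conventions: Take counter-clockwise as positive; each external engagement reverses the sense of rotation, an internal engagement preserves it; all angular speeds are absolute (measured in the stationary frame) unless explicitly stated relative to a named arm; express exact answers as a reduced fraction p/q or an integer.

N1=29 N2=19 achieved=-67/29

topology: planetary set — design target -67/29, arm = carrier (Willis)
Willis with ω_arm = 0: ω_sun/ω_ring = −N3/N1; set equal to -67/29  ⇒  N3/N1 = −(-67/29) = 67/29
N3 = N1 + 2·N2  ⇒  N2/N1 = (N3/N1 − 1)/2 = (67/29 − 1)/2 = 19/29
smallest multiple with N1 ≥ 12 and N2 ≥ 10: k = 1  ⇒  N1 = 1·29 = 29, N2 = 1·19 = 19 (N1 ≤ 40, N2 ≤ 30, N2 ≠ N1 ✓), N3 = 29 + 2·19 = 67
check: −N3/N1 with N1 = 29, N3 = 67 gives -67/29; |achieved − target| = 0 ≤ 67/2900 ✓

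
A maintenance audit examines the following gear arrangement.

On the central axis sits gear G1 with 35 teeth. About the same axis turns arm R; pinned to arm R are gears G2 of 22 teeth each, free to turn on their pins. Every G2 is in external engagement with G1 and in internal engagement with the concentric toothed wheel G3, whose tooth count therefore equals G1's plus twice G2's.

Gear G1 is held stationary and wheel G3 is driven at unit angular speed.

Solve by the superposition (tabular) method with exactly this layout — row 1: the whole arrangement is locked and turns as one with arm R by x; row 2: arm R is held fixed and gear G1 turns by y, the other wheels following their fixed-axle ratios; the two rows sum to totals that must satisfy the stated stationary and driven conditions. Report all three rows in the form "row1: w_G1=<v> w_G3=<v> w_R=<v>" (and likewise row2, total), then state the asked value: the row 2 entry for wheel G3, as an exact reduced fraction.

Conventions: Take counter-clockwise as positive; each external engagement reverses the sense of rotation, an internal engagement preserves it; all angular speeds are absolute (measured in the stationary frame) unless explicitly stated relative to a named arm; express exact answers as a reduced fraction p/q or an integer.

row1: w_G1=79/114 w_G3=79/114 w_R=79/114
row2: w_G1=-79/114 w_G3=35/114 w_R=0
total: w_G1=0 w_G3=1 w_R=79/114
asked value: 35/114

class = planetary set [G3 = 35+2·22 = 79; Willis about the carrier]
row 1: whole set turns with the arm by x
row 2 (arm held, sun turns y): ω_ring = −(35/79)·y, ω_arm = 0
boundary: total ω_sun = x + y = 0 and total ω_ring = x − (35/79)·y = 1  ⇒  y = -79/114, x = 79/114
row 2 ring = −(35/79)·(-79/114) = 35/114
totals (row 1 + row 2): sun 79/114 + (-79/114) = 0, ring 79/114 + 35/114 = 1, arm 79/114 + 0 = 79/114
asked cell (row2, ring) = 35/114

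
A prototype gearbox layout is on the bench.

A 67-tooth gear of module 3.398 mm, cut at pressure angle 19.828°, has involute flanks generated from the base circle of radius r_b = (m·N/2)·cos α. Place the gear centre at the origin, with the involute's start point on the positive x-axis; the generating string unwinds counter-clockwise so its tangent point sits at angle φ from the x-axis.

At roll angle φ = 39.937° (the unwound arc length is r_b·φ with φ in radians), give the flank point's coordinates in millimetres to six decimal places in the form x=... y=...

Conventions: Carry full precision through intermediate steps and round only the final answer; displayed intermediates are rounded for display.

x=130.022657 y=11.511039

class = single-mesh tooth geometry [base-circle involute, m = 3.398, 67T]
pitch radius r_p = m·N/2 = 3.398·67/2 = 113.833000
base radius r_b = r_p·cos α = 113.833000·cos 19.828° = 107.084424
roll angle φ = 39.937° = 0.69703214 rad
x = r_b·(cos φ + φ·sin φ) = 130.022657
y = r_b·(sin φ − φ·cos φ) = 11.511039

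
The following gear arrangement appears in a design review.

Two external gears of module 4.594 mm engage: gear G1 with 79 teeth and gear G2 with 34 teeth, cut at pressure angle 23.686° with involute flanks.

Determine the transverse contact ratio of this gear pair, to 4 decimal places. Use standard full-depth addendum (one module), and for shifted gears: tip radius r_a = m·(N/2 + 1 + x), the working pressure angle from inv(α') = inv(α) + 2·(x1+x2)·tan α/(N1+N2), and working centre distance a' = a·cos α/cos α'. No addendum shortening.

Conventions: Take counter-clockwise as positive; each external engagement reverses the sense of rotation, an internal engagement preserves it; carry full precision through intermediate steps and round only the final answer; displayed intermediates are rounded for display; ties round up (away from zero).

1.5827

recognized (one external pair, fixed centres): single-mesh tooth geometry, m = 4.594, N1 = 79, N2 = 34
base radii: r_b1 = 166.176698, r_b2 = 71.519085
tip radii: r_a1 = 186.057000, r_a2 = 82.692000
no profile shift: α' = α, a' = a
action lengths: √(r_a1²−r_b1²) = 83.681014, √(r_a2²−r_b2²) = 41.508882
base pitch p_b = π·m·cos α = 13.216696
CR = (83.681014 + 41.508882 − 259.561000·sin 23.68600°)/13.216696 = 1.582696
contact ratio ≈ 1.5827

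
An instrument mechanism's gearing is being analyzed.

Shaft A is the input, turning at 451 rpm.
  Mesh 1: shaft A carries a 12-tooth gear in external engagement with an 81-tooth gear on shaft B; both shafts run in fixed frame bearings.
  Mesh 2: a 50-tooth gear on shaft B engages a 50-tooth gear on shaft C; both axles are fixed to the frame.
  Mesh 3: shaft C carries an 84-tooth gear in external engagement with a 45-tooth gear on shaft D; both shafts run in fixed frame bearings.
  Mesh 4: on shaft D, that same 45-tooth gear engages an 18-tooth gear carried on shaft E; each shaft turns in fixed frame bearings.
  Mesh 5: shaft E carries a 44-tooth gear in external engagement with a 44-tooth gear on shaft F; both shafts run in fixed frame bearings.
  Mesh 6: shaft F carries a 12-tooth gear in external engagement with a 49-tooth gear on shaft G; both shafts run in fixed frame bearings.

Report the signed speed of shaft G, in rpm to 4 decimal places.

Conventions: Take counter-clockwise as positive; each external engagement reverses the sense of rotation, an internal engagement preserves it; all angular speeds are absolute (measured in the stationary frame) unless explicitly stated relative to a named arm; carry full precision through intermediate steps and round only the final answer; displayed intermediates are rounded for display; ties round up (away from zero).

+76.3598 rpm

recognized (7 fixed axles, 6 meshes): fixed-axis compound train
mesh 1 [12T→81T]: ω = 451.0000×12/81 = 66.8148 rpm, sense flips to −
mesh 2 [50T→50T]: ω = 66.8148×50/50 = 66.8148 rpm, sense flips to +
mesh 3 [84T→45T]: ω = 66.8148×84/45 = 124.7210 rpm, sense flips to −
mesh 4 [45T→18T]: ω = 124.7210×45/18 = 311.8025 rpm, sense flips to +
mesh 5 [44T→44T]: ω = 311.8025×44/44 = 311.8025 rpm, sense flips to −
mesh 6 [12T→49T]: ω = 311.8025×12/49 = 76.3598 rpm, sense flips to +
signed output speed = +76.3598 rpm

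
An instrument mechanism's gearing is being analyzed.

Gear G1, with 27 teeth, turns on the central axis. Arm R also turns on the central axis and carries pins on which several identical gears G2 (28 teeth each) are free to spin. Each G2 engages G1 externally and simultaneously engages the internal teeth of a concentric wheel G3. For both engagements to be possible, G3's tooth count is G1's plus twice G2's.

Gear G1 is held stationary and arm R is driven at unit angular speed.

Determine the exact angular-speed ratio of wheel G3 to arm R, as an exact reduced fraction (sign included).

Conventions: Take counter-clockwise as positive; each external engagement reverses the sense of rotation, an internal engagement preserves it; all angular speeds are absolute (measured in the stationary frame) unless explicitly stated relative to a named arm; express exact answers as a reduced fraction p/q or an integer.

planetary set (27T centre, 28T on arm, 83T internal) — Willis relation
ring teeth: 27 + 2·28 = 83
27(ω_sun−ω_arm) = −83(ω_ring−ω_arm),  ω_sun = 0, ω_arm = 1
ω_ring = 1 − (27/83)(0−1) = 110/83
ω_out/ω_in = 110/83

110/83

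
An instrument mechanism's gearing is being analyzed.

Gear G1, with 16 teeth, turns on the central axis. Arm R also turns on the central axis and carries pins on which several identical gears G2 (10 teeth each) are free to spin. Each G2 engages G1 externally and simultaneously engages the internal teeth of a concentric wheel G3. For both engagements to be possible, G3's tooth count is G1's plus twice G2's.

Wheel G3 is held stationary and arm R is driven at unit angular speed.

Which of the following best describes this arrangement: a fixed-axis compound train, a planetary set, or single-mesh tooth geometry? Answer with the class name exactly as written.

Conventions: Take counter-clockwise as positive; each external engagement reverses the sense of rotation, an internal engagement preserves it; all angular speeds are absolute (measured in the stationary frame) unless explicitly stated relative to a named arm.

class = planetary set [G3 = 16+2·10 = 36; Willis about the carrier]
classification: planetary set

planetary set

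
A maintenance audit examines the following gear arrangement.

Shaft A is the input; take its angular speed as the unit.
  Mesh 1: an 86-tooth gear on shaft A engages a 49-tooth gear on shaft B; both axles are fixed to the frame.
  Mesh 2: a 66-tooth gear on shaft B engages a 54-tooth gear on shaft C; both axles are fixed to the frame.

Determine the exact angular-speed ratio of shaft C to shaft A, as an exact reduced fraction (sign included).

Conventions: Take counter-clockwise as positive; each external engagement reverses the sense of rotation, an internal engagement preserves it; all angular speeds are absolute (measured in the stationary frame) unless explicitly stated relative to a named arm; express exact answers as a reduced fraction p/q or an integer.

class = fixed-axis compound train [2 meshes; 2 ratios multiply, 2 sense flips]
mesh 1 [86T→49T]: running ratio 86/49, sense −
mesh 2 [66T→54T]: running ratio 946/441, sense +
ω_out/ω_in = 946/441

946/441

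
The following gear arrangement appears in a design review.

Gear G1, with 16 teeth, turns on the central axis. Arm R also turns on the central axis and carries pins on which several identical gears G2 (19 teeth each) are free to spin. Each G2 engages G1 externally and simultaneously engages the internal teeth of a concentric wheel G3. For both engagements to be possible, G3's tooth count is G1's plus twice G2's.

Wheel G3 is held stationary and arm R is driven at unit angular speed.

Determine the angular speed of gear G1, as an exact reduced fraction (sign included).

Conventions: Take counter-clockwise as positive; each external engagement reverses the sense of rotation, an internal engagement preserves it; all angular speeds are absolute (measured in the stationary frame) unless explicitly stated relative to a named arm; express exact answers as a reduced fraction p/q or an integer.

35/8

planetary set (16T centre, 19T on arm, 54T internal) — Willis relation
ring teeth: 16 + 2·19 = 54
16(ω_sun−ω_arm) = −54(ω_ring−ω_arm),  ω_ring = 0, ω_arm = 1
ω_sun = 1 − (54/16)(0−1) = 35/8
exact speed ratio = 35/8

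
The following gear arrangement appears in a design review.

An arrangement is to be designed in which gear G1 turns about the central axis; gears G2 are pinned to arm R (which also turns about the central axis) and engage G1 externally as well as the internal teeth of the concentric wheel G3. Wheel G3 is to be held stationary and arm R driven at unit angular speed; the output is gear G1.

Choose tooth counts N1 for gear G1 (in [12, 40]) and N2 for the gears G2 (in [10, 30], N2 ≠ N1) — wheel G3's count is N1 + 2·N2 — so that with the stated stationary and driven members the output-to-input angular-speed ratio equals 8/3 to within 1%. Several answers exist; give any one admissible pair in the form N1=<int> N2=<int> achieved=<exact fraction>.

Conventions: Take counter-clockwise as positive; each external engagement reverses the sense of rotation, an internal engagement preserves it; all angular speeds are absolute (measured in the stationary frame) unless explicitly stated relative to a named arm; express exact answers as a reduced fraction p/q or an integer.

N1=30 N2=10 achieved=8/3

design class (target 8/3): planetary set
Willis with ω_ring = 0: ω_sun/ω_arm = (N1+N3)/N1; set equal to 8/3  ⇒  N3/N1 = 8/3 − 1 = 5/3
N3 = N1 + 2·N2  ⇒  N2/N1 = (N3/N1 − 1)/2 = (5/3 − 1)/2 = 1/3
smallest multiple with N1 ≥ 12 and N2 ≥ 10: k = 10  ⇒  N1 = 10·3 = 30, N2 = 10·1 = 10 (N1 ≤ 40, N2 ≤ 30, N2 ≠ N1 ✓), N3 = 30 + 2·10 = 50
check: (N1+N3)/N1 with N1 = 30, N3 = 50 gives 8/3; |achieved − target| = 0 ≤ 2/75 ✓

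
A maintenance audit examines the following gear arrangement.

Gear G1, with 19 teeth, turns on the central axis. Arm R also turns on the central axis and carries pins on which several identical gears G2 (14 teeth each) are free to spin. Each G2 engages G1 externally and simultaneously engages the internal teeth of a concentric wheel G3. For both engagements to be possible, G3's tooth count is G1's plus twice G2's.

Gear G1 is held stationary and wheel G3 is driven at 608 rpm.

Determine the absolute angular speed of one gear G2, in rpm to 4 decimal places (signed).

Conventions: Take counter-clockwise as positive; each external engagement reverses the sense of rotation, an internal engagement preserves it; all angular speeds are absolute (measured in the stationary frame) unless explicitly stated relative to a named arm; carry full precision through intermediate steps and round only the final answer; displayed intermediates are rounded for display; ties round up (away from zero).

+1020.5714 rpm

planetary set (19T centre, 14T on arm, 47T internal) — Willis relation
normalise by the input: solve with ω_ring = 1, then scale by 608 rpm
ring teeth: 19 + 2·14 = 47
19(ω_sun−ω_arm) = −47(ω_ring−ω_arm),  ω_sun = 0, ω_ring = 1
19(0−ω_arm) = −47(1−ω_arm)  ⇒  66·ω_arm = 47  ⇒  ω_arm = 47/66
sun–planet mesh: 19·(0−47/66) = −14·(ω_p−ω_arm)  ⇒  ω_p−ω_arm = 893/924
ω_p = 47/66 + 893/924 = 47/28
scale: ω_p = 47/28 × 608 rpm = +1020.5714 rpm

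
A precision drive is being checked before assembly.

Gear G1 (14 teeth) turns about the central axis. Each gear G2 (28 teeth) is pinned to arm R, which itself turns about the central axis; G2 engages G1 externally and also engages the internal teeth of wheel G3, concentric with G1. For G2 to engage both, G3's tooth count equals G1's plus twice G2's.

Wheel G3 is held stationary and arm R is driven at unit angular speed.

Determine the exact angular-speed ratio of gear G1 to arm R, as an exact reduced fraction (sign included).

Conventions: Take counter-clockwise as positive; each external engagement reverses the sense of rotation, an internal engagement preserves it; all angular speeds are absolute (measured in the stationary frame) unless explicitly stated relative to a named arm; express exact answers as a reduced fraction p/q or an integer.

planetary set (14T centre, 28T on arm, 70T internal) — Willis relation
ring teeth: 14 + 2·28 = 70
14(ω_sun−ω_arm) = −70(ω_ring−ω_arm),  ω_ring = 0, ω_arm = 1
ω_sun = 1 − (70/14)(0−1) = 6
ω_out/ω_in = 6

6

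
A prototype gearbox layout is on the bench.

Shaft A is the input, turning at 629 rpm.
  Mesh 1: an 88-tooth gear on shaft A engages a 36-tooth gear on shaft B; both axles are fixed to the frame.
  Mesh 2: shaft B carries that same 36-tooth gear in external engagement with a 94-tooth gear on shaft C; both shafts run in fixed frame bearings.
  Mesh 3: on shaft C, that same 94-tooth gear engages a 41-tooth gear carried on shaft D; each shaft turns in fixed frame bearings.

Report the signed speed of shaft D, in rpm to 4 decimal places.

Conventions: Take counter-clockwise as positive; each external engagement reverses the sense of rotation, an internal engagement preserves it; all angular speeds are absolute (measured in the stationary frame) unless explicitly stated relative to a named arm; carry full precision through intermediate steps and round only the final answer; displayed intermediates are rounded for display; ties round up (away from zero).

-1350.0488 rpm

3-mesh fixed-axis compound train (all bearings frame-fixed)
mesh 1 [88T→36T]: ω = 629.0000×88/36 = 1537.5556 rpm, sense flips to −
mesh 2 [36T→94T]: ω = 1537.5556×36/94 = 588.8511 rpm, sense flips to +
mesh 3 [94T→41T]: ω = 588.8511×94/41 = 1350.0488 rpm, sense flips to −
signed output speed = -1350.0488 rpm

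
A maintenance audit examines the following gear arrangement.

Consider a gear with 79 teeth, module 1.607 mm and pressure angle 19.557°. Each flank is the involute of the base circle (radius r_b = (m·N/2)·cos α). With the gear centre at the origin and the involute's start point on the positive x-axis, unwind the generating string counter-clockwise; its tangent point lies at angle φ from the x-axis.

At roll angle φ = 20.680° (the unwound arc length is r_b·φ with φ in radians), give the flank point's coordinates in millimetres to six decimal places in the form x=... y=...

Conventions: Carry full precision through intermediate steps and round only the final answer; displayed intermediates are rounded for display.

x=63.584617 y=0.925338

class = single-mesh tooth geometry [base-circle involute, m = 1.607, 79T]
pitch radius r_p = m·N/2 = 1.607·79/2 = 63.476500
base radius r_b = r_p·cos α = 63.476500·cos 19.557° = 59.814473
roll angle φ = 20.680° = 0.36093409 rad
x = r_b·(cos φ + φ·sin φ) = 63.584617
y = r_b·(sin φ − φ·cos φ) = 0.925338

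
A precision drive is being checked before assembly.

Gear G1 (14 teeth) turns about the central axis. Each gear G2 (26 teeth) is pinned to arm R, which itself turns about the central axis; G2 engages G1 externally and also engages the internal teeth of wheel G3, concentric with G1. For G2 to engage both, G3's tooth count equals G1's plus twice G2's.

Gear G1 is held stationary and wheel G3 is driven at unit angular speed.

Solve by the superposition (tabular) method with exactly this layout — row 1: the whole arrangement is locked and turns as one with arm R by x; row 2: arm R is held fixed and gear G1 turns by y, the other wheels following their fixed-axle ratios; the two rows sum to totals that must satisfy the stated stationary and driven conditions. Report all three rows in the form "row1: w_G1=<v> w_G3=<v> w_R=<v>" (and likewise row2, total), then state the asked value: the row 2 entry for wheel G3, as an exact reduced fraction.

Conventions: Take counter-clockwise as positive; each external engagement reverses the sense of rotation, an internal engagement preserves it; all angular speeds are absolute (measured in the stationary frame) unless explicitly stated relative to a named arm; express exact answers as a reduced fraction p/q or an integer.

row1: w_G1=33/40 w_G3=33/40 w_R=33/40
row2: w_G1=-33/40 w_G3=7/40 w_R=0
total: w_G1=0 w_G3=1 w_R=33/40
asked value: 7/40

recognized (axles ride arm R): planetary set, 14/26/66 teeth
superposition row 1 [locked train]: every member turns x
row 2 — arm fixed, fixed-axis ratios: sun y, ring −(14/66)·y, arm 0
boundary: total ω_sun = x + y = 0 and total ω_ring = x − (14/66)·y = 1  ⇒  y = -33/40, x = 33/40
row 2 ring = −(14/66)·(-33/40) = 7/40
totals (row 1 + row 2): sun 33/40 + (-33/40) = 0, ring 33/40 + 7/40 = 1, arm 33/40 + 0 = 33/40
asked cell (row2, ring) = 7/40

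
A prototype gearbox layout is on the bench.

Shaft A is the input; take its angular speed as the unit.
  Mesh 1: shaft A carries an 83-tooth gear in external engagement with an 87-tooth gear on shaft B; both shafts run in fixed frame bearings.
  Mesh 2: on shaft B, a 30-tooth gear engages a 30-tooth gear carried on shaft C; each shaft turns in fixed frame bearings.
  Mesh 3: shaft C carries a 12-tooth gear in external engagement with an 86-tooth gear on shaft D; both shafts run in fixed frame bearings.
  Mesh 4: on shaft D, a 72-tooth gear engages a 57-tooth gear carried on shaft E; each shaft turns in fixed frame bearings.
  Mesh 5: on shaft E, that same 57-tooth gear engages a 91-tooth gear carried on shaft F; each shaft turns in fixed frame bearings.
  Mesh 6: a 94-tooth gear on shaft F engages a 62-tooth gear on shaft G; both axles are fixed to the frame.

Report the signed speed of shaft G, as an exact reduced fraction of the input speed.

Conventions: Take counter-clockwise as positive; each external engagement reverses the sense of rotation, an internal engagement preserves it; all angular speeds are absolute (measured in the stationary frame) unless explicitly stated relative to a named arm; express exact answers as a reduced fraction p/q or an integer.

6-mesh fixed-axis compound train (all bearings frame-fixed)
mesh 1 [83T→87T]: |ω|/ω_in = 1×83/87 = 83/87, sense flips to −
mesh 2 [30T→30T]: |ω|/ω_in = (83/87)×30/30 = 83/87, sense flips to +
mesh 3 [12T→86T]: |ω|/ω_in = (83/87)×12/86 = 166/1247, sense flips to −
mesh 4 [72T→57T]: |ω|/ω_in = (166/1247)×72/57 = 3984/23693, sense flips to +
mesh 5 [57T→91T]: |ω|/ω_in = (3984/23693)×57/91 = 11952/113477, sense flips to −
mesh 6 [94T→62T]: |ω|/ω_in = (11952/113477)×94/62 = 561744/3517787, sense flips to +
signed output speed (× input speed) = 561744/3517787

561744/3517787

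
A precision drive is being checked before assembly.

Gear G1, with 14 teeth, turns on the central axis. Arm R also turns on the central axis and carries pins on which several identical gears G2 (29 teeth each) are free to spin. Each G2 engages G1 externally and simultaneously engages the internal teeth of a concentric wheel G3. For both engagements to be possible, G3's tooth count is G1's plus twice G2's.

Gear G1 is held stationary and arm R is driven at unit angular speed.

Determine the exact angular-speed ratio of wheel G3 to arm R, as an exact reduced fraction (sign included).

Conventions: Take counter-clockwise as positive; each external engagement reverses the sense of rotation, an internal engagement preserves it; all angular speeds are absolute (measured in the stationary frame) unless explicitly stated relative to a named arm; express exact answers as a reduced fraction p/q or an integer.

class = planetary set [G3 = 14+2·29 = 72; Willis about the carrier]
ring teeth: 14 + 2·29 = 72
14(ω_sun−ω_arm) = −72(ω_ring−ω_arm),  ω_sun = 0, ω_arm = 1
ω_ring = 1 − (14/72)(0−1) = 43/36
ω_out/ω_in = 43/36

43/36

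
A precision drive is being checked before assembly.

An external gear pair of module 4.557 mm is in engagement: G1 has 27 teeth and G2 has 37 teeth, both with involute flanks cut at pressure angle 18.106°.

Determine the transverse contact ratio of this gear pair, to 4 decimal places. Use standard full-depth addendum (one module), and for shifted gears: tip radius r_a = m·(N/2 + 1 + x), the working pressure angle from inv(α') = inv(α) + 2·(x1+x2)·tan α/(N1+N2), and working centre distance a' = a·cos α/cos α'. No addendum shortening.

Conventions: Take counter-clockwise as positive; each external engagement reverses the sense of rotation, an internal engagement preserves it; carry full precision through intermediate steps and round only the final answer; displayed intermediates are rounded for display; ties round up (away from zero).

1.7540

class = single-mesh tooth geometry [involute pair 27T × 37T, m = 4.557]
base radii: r_b1 = 58.473251, r_b2 = 80.130010
tip radii: r_a1 = 66.076500, r_a2 = 88.861500
no profile shift: α' = α, a' = a
action lengths: √(r_a1²−r_b1²) = 30.773086, √(r_a2²−r_b2²) = 38.412858
base pitch p_b = π·m·cos α = 13.607343
CR = (30.773086 + 38.412858 − 145.824000·sin 18.10600°)/13.607343 = 1.754005
contact ratio ≈ 1.7540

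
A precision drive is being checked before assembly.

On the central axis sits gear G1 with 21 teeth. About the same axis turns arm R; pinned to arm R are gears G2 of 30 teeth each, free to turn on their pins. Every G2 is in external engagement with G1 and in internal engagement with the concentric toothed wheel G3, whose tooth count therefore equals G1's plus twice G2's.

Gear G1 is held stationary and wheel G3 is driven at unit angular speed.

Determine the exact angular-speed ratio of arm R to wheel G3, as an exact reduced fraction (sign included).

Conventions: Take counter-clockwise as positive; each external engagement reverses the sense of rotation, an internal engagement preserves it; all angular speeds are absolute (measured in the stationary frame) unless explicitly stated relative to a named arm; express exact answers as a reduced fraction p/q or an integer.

27/34

class = planetary set [G3 = 21+2·30 = 81; Willis about the carrier]
ring teeth: 21 + 2·30 = 81
21(ω_sun−ω_arm) = −81(ω_ring−ω_arm),  ω_sun = 0, ω_ring = 1
21(0−ω_arm) = −81(1−ω_arm)  ⇒  102·ω_arm = 81  ⇒  ω_arm = 27/34
ω_out/ω_in = 27/34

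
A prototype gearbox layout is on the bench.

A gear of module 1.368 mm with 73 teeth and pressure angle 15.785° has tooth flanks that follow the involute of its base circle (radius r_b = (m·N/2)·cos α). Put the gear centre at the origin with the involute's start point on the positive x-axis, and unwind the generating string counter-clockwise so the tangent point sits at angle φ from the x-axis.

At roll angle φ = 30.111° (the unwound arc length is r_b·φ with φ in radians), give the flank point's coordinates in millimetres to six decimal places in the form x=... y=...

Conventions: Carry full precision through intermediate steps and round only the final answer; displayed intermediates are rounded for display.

x=54.233148 y=2.261146

single-mesh involute tooth geometry (73T wheel at module 1.368)
pitch radius r_p = m·N/2 = 1.368·73/2 = 49.932000
base radius r_b = r_p·cos α = 49.932000·cos 15.785° = 48.049026
roll angle φ = 30.111° = 0.52553609 rad
x = r_b·(cos φ + φ·sin φ) = 54.233148
y = r_b·(sin φ − φ·cos φ) = 2.261146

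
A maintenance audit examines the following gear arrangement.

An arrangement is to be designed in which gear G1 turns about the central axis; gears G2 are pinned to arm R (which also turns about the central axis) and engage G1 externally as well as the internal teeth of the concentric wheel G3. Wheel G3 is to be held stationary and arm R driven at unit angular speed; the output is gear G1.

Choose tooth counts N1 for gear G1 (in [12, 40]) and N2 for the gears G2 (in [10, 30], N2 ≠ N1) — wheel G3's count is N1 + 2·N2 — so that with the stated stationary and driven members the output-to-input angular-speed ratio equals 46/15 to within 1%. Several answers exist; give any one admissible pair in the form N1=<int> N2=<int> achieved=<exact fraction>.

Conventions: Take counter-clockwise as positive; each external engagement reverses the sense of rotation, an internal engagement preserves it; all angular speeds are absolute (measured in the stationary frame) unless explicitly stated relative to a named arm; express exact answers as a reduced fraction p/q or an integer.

planetary set to be sized for 46/15 (Willis relation)
Willis with ω_ring = 0: ω_sun/ω_arm = (N1+N3)/N1; set equal to 46/15  ⇒  N3/N1 = 46/15 − 1 = 31/15
N3 = N1 + 2·N2  ⇒  N2/N1 = (N3/N1 − 1)/2 = (31/15 − 1)/2 = 8/15
smallest multiple with N1 ≥ 12 and N2 ≥ 10: k = 2  ⇒  N1 = 2·15 = 30, N2 = 2·8 = 16 (N1 ≤ 40, N2 ≤ 30, N2 ≠ N1 ✓), N3 = 30 + 2·16 = 62
check: (N1+N3)/N1 with N1 = 30, N3 = 62 gives 46/15; |achieved − target| = 0 ≤ 23/750 ✓

N1=30 N2=16 achieved=46/15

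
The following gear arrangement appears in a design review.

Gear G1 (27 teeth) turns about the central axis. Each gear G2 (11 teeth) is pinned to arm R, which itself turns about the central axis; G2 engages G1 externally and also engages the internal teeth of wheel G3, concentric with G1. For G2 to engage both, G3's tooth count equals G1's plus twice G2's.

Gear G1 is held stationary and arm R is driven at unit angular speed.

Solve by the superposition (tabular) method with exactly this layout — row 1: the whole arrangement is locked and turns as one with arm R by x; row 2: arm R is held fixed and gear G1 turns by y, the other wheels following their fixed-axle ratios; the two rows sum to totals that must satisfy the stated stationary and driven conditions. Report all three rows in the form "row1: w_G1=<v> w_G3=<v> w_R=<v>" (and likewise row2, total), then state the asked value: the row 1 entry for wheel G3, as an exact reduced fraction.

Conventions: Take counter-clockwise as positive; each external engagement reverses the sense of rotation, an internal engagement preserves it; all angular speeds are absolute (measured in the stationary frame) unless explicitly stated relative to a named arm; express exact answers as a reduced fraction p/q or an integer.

class = planetary set [G3 = 27+2·11 = 49; Willis about the carrier]
row 1 — lock + rotate with arm: ω_sun = ω_ring = ω_arm = x
row 2 (arm held, sun turns y): ω_ring = −(27/49)·y, ω_arm = 0
boundary: total ω_sun = x + y = 0 and total ω_arm = x = 1  ⇒  y = -1, x = 1
row 2 ring = −(27/49)·(-1) = 27/49
totals (row 1 + row 2): sun 1 + (-1) = 0, ring 1 + 27/49 = 76/49, arm 1 + 0 = 1
asked cell (row1, ring) = 1

row1: w_G1=1 w_G3=1 w_R=1
row2: w_G1=-1 w_G3=27/49 w_R=0
total: w_G1=0 w_G3=76/49 w_R=1
asked value: 1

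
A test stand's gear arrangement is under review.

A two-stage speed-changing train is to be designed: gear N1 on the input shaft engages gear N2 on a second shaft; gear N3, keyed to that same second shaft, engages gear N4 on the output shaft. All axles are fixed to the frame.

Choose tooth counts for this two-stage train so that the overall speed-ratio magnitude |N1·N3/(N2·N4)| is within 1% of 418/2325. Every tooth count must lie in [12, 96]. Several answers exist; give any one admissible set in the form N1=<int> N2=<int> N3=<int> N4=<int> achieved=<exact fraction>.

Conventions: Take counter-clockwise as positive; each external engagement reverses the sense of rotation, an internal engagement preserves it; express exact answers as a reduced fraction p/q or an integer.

2-stage fixed-axis compound train for ratio 418/2325
target = 418/2325 in lowest terms: an exact hit needs N1·N3 = k·418 and N2·N4 = k·2325 for one integer k, every count in [12, 96]; additionally prefer no 1:1 stage (N1 ≠ N2, N3 ≠ N4)
k = 1: N1·N3 = 418 = 19·22, N2·N4 = 2325 = 25·93
achieved = 19·22/(25·93) = 418/2325; |achieved − target| = 0 ≤ 209/116250 ✓

N1=19 N2=25 N3=22 N4=93 achieved=418/2325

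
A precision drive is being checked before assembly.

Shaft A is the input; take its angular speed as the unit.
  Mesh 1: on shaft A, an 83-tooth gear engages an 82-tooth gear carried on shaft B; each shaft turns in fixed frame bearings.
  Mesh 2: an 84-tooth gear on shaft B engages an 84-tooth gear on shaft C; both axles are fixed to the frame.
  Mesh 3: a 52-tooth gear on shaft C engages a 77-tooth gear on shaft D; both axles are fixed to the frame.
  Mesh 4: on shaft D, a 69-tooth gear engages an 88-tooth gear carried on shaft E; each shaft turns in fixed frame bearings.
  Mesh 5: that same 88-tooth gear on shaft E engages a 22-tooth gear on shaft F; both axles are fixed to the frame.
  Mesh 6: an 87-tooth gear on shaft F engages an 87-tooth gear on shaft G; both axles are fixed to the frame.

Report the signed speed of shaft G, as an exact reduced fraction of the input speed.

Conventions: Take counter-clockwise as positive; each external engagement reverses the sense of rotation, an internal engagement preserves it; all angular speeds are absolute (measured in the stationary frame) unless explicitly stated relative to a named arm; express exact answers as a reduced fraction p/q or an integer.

6-mesh fixed-axis compound train (all bearings frame-fixed)
mesh 1 [83T→82T]: |ω|/ω_in = 1×83/82 = 83/82, sense flips to −
mesh 2 [84T→84T]: |ω|/ω_in = (83/82)×84/84 = 83/82, sense flips to +
mesh 3 [52T→77T]: |ω|/ω_in = (83/82)×52/77 = 2158/3157, sense flips to −
mesh 4 [69T→88T]: |ω|/ω_in = (2158/3157)×69/88 = 74451/138908, sense flips to +
mesh 5 [88T→22T]: |ω|/ω_in = (74451/138908)×88/22 = 74451/34727, sense flips to −
mesh 6 [87T→87T]: |ω|/ω_in = (74451/34727)×87/87 = 74451/34727, sense flips to +
signed output speed (× input speed) = 74451/34727

74451/34727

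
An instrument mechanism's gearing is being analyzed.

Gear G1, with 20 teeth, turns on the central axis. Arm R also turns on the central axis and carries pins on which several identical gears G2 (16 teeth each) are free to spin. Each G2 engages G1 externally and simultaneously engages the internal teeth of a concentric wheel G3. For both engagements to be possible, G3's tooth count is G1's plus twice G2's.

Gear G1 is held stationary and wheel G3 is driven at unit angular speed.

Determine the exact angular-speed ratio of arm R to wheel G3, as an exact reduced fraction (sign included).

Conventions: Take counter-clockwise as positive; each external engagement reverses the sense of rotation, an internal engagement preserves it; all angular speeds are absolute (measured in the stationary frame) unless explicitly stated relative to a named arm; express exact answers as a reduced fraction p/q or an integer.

topology: planetary set — G1 20T / G2 16T / G3 52T, arm = carrier (Willis)
ring teeth: 20 + 2·16 = 52
20(ω_sun−ω_arm) = −52(ω_ring−ω_arm),  ω_sun = 0, ω_ring = 1
20(0−ω_arm) = −52(1−ω_arm)  ⇒  72·ω_arm = 52  ⇒  ω_arm = 13/18
ω_out/ω_in = 13/18

13/18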